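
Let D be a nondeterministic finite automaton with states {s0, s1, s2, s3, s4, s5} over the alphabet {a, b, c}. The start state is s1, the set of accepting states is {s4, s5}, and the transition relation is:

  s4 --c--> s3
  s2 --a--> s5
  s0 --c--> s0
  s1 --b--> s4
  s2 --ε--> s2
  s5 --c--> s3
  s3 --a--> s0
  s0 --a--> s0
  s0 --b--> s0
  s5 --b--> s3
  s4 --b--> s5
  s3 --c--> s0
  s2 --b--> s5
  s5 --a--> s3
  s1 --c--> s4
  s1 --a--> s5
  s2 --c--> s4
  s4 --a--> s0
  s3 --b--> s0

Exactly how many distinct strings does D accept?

5

The useful subgraph on states {s1, s4, s5} is acyclic, so L(D) is finite; the longest accepting path visits 3 useful states, giving maximum string length 2.
Counting accepting paths from s1 by length: 3 of length 1, 2 of length 2. Total 5.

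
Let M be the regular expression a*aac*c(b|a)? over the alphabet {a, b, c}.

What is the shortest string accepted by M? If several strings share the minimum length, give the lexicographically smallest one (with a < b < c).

aac

By inspection of the expression, no string of length less than 3 matches, and aac is the lexicographically first match of length 3.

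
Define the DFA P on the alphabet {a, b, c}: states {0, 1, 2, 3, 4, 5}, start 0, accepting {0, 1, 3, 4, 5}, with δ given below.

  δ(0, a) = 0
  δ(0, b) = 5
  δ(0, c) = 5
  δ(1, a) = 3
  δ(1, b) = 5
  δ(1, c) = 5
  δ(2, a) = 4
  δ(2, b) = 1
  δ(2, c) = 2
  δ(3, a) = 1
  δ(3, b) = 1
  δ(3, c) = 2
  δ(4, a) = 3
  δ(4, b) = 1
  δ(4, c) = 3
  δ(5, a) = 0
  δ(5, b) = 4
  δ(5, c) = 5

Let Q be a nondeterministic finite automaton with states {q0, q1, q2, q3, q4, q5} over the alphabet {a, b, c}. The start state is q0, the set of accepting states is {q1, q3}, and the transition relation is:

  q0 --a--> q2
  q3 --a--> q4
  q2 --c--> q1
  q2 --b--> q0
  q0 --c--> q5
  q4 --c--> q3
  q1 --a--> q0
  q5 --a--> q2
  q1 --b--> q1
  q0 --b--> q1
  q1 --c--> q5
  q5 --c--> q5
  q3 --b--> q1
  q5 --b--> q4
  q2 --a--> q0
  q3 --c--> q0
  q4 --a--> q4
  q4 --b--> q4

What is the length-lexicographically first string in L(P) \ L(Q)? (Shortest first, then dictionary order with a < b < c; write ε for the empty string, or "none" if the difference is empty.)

The empty string ε is accepted by P but not by Q.
Since ε is the unique shortest string, it is the required witness.

ε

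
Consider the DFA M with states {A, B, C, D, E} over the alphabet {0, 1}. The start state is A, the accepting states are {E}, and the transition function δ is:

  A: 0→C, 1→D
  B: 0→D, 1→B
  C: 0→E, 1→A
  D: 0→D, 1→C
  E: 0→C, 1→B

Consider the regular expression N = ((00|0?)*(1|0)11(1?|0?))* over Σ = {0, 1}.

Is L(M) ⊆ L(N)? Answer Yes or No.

No

The string 00 is in L(M) but not in L(N).
So L(M) ⊄ L(N).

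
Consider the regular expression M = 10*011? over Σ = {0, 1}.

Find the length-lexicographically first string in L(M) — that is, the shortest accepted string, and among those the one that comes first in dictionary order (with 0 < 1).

By inspection of the expression, no string of length less than 3 matches, and 101 is the lexicographically first match of length 3.

101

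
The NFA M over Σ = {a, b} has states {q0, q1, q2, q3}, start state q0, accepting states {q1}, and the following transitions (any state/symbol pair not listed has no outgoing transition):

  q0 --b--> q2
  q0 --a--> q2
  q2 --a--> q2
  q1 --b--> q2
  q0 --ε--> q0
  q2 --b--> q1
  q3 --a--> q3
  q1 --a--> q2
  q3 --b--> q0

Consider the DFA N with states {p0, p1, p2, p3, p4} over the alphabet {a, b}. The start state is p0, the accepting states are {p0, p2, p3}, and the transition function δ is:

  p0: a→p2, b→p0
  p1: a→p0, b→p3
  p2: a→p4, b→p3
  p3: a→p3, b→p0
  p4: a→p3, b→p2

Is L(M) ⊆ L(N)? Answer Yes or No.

Yes

Exploring the product automaton M × N from the start pair (q0, p0), following both machines on each input symbol, reaches 8 state pairs: (q0, p0), (q2, p2), (q2, p0), (q2, p4), (q1, p3), (q1, p0), (q2, p3), (q1, p2).
M accepts in {q1} and N accepts in {p0, p2, p3}. The reachable pairs whose M-component is accepting are (q1, p3), (q1, p0), (q1, p2); in each of them the N-component is accepting too, so the product for L(M) \ L(N) (M-component accepting, N-component rejecting) has no reachable accepting pair and the difference is empty.
Hence every string in L(M) is also in L(N).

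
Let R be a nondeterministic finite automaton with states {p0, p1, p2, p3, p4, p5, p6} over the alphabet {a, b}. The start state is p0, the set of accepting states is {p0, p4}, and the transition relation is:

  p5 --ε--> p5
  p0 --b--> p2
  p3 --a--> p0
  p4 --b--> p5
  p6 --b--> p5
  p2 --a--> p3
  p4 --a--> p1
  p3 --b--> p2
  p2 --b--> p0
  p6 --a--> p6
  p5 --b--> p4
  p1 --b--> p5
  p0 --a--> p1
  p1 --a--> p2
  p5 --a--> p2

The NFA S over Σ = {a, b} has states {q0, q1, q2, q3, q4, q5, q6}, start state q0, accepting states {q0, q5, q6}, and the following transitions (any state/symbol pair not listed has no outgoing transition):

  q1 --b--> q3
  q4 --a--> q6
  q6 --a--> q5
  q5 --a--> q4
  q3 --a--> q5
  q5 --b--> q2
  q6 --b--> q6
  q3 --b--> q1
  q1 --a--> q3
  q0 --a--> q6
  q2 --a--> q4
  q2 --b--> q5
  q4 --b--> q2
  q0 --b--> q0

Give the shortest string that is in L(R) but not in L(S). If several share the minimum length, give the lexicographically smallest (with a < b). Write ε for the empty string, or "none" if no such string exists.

aab

The string aab is accepted by R but not by S.
No shorter string lies in the difference, and aab is the lexicographically first length-3 string in L(R) \ L(S).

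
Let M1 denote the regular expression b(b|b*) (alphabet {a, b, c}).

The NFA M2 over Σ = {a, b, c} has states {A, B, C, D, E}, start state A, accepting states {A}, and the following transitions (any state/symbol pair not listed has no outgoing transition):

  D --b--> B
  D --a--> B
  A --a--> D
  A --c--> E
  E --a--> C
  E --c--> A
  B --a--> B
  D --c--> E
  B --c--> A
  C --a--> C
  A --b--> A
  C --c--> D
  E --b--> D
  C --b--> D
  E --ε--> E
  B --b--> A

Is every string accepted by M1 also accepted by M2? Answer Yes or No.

Yes

Converting the expression M1 to a DFA (subset construction, then merging equivalent states) gives the minimal DFA with states {r0, r1, r2}, start state r0, accepting states {r2} and transitions r0: a→r1, b→r2, c→r1; r1: a→r1, b→r1, c→r1; r2: a→r1, b→r2, c→r1.
Exploring the product automaton M1 × M2 from the start pair (r0, A), following both machines on each input symbol, reaches 7 state pairs: (r0, A), (r1, D), (r2, A), (r1, E), (r1, B), (r1, C), (r1, A).
M1 accepts in {r2} and M2 accepts in {A}. The reachable pairs whose M1-component is accepting are (r2, A); in each of them the M2-component is accepting too, so the product for L(M1) \ L(M2) (M1-component accepting, M2-component rejecting) has no reachable accepting pair and the difference is empty.
Hence every string in L(M1) is also in L(M2).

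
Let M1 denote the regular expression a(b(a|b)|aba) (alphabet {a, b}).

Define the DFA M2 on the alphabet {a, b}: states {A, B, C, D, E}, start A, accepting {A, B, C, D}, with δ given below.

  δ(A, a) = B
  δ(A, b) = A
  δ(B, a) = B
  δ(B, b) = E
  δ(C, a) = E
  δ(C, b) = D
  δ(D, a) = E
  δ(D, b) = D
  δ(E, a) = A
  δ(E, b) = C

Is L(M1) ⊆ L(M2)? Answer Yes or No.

Converting the expression M1 to a DFA (subset construction, then merging equivalent states) gives the minimal DFA with states {r0, r1, r2, r3, r4, r5, r6}, start state r0, accepting states {r6} and transitions r0: a→r1, b→r2; r1: a→r3, b→r4; r2: a→r2, b→r2; r3: a→r2, b→r5; r4: a→r6, b→r6; r5: a→r6, b→r2; r6: a→r2, b→r2.
Exploring the product automaton M1 × M2 from the start pair (r0, A), following both machines on each input symbol, reaches 12 state pairs: (r0, A), (r1, B), (r2, A), (r3, B), (r4, E), (r2, B), (r5, E), (r6, A), (r6, C), (r2, E), (r2, C), (r2, D).
M1 accepts in {r6} and M2 accepts in {A, B, C, D}. The reachable pairs whose M1-component is accepting are (r6, A), (r6, C); in each of them the M2-component is accepting too, so the product for L(M1) \ L(M2) (M1-component accepting, M2-component rejecting) has no reachable accepting pair and the difference is empty.
Hence every string in L(M1) is also in L(M2).

Yes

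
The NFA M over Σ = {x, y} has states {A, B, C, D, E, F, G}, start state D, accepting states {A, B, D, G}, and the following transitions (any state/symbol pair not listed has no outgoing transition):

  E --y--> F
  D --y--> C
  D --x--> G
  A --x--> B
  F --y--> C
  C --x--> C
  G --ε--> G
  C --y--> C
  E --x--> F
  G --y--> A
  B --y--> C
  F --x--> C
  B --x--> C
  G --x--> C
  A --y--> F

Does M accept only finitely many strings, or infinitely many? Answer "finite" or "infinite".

finite

The useful states (reachable from D and able to reach an accepting state) are {A, B, D, G}.
Restricted to these states the transition graph has no cycle, so every accepting path has bounded length and L is finite.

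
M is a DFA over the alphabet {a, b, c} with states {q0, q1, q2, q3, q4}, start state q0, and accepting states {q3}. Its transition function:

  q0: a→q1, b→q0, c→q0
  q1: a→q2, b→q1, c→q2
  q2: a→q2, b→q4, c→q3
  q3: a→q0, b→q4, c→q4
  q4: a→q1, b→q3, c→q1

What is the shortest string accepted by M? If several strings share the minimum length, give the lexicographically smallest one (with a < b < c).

A breadth-first search from q0 reaches an accepting state first via the path q0 → q1 → q2 → q3 on input aac.
No string of length < 3 is accepted (BFS exhausts all shorter strings without reaching an accepting state), and aac is the lexicographically least accepting string of length 3.

aac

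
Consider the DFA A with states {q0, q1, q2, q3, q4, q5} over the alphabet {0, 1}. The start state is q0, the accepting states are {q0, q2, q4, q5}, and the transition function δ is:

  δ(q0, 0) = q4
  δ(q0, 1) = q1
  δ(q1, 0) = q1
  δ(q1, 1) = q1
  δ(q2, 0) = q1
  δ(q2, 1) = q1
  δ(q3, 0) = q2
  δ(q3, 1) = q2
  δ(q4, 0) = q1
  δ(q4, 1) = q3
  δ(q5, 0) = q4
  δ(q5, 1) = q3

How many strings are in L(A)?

4

The useful subgraph on states {q0, q2, q3, q4} is acyclic, so L(A) is finite; the longest accepting path visits 4 useful states, giving maximum string length 3.
Counting accepting paths from q0 by length: 1 of length 0, 1 of length 1, 2 of length 3. Total 4.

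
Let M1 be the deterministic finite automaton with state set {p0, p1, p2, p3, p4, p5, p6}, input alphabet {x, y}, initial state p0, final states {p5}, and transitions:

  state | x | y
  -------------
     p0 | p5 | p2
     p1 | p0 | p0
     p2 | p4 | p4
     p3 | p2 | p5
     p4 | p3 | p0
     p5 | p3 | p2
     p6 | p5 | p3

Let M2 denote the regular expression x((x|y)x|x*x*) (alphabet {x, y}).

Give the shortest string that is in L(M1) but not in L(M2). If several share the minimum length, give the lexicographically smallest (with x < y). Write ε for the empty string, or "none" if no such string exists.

xxy

The string xxy is accepted by M1 but not by M2.
No shorter string lies in the difference, and xxy is the lexicographically first length-3 string in L(M1) \ L(M2).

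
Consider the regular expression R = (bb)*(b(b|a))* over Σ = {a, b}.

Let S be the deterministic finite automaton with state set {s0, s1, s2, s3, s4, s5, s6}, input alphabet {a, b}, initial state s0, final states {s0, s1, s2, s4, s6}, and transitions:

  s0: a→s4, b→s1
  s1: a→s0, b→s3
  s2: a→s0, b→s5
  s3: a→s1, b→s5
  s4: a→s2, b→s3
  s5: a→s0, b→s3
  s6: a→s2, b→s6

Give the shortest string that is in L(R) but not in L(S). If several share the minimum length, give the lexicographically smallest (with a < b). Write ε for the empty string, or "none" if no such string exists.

The string bb is accepted by R but not by S.
No shorter string lies in the difference, and bb is the lexicographically first length-2 string in L(R) \ L(S).

bb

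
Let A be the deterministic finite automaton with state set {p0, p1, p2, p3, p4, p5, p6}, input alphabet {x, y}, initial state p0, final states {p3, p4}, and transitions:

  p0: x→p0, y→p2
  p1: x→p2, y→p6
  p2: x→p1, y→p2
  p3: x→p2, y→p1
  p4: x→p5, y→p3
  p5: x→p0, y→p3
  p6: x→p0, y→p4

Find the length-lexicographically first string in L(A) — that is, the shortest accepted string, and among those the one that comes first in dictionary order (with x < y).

yxyy

A breadth-first search from p0 reaches an accepting state first via the path p0 → p2 → p1 → p6 → p4 on input yxyy.
No string of length < 4 is accepted (BFS exhausts all shorter strings without reaching an accepting state), and yxyy is the lexicographically least accepting string of length 4.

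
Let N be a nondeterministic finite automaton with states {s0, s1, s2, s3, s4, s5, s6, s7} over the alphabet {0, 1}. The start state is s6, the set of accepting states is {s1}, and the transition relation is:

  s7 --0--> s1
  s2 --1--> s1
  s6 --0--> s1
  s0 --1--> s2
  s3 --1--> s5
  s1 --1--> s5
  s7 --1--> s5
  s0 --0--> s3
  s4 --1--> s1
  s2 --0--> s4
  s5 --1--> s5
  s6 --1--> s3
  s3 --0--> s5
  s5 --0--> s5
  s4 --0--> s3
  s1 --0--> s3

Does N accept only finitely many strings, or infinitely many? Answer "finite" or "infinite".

finite

The useful states (reachable from s6 and able to reach an accepting state) are {s1, s6}.
Restricted to these states the transition graph has no cycle, so every accepting path has bounded length and L is finite.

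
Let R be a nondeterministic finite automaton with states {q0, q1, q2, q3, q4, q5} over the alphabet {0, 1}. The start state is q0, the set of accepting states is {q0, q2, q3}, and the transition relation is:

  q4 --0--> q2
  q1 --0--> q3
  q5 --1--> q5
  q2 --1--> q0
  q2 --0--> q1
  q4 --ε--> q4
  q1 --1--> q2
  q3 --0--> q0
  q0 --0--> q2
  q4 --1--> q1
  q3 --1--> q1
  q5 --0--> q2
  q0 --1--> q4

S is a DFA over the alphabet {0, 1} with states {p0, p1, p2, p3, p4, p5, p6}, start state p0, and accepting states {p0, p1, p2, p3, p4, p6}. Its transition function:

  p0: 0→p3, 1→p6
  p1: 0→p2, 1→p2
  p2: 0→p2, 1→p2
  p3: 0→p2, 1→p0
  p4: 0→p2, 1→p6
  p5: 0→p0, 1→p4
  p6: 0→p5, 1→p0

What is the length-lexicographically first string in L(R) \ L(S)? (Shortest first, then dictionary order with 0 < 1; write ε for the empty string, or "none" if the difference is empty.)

The string 10 is accepted by R but not by S.
No shorter string lies in the difference, and 10 is the lexicographically first length-2 string in L(R) \ L(S).

10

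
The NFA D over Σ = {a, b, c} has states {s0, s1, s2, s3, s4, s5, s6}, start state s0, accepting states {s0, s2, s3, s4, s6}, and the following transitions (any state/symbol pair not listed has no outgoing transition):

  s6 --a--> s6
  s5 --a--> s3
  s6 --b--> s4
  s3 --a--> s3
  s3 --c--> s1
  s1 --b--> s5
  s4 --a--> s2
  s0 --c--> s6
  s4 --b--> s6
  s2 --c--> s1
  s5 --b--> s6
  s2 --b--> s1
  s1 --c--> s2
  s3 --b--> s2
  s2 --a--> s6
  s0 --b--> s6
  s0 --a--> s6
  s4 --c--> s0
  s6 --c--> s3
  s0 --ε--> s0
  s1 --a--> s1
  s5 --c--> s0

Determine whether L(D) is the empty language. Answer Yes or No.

The empty string ε is accepted: the run s0 ends in the accepting state s0.
Since at least one string is accepted, L(D) is not empty.

No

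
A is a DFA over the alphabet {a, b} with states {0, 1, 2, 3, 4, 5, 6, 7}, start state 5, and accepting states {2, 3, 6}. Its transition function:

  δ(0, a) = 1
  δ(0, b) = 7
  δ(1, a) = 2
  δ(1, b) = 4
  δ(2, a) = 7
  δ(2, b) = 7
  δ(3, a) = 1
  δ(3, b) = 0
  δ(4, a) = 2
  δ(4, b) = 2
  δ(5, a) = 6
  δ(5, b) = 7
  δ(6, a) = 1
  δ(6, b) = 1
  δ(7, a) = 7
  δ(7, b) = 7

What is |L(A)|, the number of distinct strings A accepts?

7

The useful subgraph on states {1, 2, 4, 5, 6} is acyclic, so L(A) is finite; the longest accepting path visits 5 useful states, giving maximum string length 4.
Counting accepting paths from 5 by length: 1 of length 1, 2 of length 3, 4 of length 4. Total 7.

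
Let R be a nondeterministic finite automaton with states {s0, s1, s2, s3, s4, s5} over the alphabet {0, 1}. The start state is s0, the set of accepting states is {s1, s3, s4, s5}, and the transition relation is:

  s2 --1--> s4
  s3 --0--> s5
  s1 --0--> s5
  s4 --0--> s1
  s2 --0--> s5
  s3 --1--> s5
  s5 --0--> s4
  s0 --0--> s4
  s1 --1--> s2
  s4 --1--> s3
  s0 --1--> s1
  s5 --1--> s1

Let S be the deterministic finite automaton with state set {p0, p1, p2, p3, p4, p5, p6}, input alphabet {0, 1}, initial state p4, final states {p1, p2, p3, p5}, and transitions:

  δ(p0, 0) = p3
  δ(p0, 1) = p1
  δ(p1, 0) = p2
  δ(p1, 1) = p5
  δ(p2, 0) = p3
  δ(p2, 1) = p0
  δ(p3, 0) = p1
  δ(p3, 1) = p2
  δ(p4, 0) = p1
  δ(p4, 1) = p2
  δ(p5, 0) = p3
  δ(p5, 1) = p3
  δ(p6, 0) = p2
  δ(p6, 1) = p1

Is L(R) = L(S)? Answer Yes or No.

Yes

Exploring the product automaton R × S from the start pair (s0, p4), following both machines on each input symbol, reaches 6 state pairs: (s0, p4), (s4, p1), (s1, p2), (s3, p5), (s5, p3), (s2, p0).
R accepts in {s1, s3, s4, s5} and S accepts in {p1, p2, p3, p5}. In every reachable pair the two components are either both accepting — (s4, p1), (s1, p2), (s3, p5), (s5, p3) — or both non-accepting, so no string is accepted by exactly one of the machines: L(R) \ L(S) and L(S) \ L(R) are both empty.
Hence every string is accepted by R iff it is accepted by S, and the two languages coincide.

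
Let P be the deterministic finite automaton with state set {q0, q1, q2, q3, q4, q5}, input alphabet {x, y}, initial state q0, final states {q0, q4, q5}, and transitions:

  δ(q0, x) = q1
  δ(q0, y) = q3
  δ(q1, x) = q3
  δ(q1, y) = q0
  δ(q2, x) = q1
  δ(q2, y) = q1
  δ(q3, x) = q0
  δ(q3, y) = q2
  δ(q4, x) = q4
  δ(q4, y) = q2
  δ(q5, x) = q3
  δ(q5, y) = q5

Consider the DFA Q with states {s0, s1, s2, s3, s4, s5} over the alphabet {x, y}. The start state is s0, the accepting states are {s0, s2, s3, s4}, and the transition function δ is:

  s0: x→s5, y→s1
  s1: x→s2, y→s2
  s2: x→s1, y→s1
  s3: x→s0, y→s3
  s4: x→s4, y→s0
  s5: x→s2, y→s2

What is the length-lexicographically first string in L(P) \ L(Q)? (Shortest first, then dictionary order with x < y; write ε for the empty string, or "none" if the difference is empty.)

xxx

The string xxx is accepted by P but not by Q.
No shorter string lies in the difference, and xxx is the lexicographically first length-3 string in L(P) \ L(Q).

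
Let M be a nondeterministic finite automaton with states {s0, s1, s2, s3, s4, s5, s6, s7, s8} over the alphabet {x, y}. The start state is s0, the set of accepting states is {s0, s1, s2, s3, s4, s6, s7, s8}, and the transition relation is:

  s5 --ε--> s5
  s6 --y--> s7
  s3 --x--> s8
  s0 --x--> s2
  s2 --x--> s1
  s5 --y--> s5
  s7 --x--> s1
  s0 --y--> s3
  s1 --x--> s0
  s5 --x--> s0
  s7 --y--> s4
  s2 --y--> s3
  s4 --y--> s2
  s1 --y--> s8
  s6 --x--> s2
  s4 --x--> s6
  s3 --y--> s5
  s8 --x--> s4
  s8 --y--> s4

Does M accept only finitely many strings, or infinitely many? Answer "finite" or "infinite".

State s0 is reachable from the start and can reach an accepting state, and it lies on the cycle s0 → s2 → s1 → s0.
Traversing that cycle any number of times yields accepted strings of unbounded length, so the language is infinite.

infinite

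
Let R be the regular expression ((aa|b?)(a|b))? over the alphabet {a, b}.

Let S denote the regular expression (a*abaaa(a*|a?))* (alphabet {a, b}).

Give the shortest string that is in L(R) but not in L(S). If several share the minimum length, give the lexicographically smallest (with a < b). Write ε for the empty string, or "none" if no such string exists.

a

The string a is accepted by R but not by S.
No shorter string lies in the difference, and a is the lexicographically first length-1 string in L(R) \ L(S).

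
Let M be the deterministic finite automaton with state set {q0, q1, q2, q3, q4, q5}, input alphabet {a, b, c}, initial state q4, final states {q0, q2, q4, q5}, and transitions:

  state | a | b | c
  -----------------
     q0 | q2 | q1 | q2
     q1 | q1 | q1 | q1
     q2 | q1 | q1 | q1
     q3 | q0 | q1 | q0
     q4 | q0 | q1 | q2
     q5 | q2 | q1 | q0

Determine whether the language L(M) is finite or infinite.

finite

The useful states (reachable from q4 and able to reach an accepting state) are {q0, q2, q4}.
Restricted to these states the transition graph has no cycle, so every accepting path has bounded length and L is finite.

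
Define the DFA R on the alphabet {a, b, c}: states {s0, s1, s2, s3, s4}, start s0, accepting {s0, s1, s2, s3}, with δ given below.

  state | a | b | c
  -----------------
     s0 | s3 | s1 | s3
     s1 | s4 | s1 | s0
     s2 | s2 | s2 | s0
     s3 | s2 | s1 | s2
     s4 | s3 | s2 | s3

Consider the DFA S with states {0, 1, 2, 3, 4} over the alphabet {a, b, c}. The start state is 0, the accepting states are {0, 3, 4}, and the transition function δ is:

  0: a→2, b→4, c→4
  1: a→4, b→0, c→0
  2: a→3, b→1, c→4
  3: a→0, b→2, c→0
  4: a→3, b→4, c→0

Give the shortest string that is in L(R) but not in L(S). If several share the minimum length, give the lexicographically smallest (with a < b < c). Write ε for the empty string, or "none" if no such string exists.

a

The string a is accepted by R but not by S.
No shorter string lies in the difference, and a is the lexicographically first length-1 string in L(R) \ L(S).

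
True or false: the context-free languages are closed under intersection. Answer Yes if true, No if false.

{aⁿbⁿcᵐ : m,n≥0} and {aᵐbⁿcⁿ : m,n≥0} are both context-free, but their intersection {aⁿbⁿcⁿ : n≥0} is not (pumping lemma).

No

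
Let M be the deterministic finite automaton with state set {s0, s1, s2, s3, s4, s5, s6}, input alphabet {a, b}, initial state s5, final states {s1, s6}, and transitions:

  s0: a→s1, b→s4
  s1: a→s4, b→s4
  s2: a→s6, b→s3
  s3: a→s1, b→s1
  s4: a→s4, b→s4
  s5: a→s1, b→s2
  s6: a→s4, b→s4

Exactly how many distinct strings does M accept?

4

The useful subgraph on states {s1, s2, s3, s5, s6} is acyclic, so L(M) is finite; the longest accepting path visits 4 useful states, giving maximum string length 3.
Counting accepting paths from s5 by length: 1 of length 1, 1 of length 2, 2 of length 3. Total 4.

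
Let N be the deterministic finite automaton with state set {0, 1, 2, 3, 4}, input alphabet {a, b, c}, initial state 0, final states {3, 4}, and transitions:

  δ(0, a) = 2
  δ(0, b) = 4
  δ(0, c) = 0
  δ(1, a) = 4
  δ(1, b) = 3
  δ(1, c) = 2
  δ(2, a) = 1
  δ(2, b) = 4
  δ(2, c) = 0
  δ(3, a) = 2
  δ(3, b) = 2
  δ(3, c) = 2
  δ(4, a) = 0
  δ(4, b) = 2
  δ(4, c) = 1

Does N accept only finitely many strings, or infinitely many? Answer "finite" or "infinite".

infinite

State 0 is reachable from the start and can reach an accepting state, and it lies on the cycle 0 → 0.
Traversing that cycle any number of times yields accepted strings of unbounded length, so the language is infinite.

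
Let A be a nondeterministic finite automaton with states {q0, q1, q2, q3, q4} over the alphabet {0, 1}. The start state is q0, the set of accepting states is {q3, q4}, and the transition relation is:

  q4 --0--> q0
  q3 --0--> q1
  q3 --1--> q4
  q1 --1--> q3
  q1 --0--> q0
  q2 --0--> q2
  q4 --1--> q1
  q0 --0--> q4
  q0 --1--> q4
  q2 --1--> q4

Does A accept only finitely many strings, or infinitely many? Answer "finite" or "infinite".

State q0 is reachable from the start and can reach an accepting state, and it lies on the cycle q0 → q4 → q0.
Traversing that cycle any number of times yields accepted strings of unbounded length, so the language is infinite.

infinite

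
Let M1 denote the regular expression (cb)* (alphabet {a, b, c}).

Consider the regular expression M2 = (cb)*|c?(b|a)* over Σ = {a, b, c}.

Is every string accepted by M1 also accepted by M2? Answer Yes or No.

Converting the expression M1 to a DFA (subset construction, then merging equivalent states) gives the minimal DFA with states {r0, r1, r2}, start state r0, accepting states {r0} and transitions r0: a→r1, b→r1, c→r2; r1: a→r1, b→r1, c→r1; r2: a→r1, b→r0, c→r1.
Converting the expression M2 to a DFA (subset construction, then merging equivalent states) gives the minimal DFA with states {t0, t1, t2, t3, t4, t5, t6}, start state t0, accepting states {t0, t1, t2, t4, t6} and transitions t0: a→t1, b→t1, c→t2; t1: a→t1, b→t1, c→t3; t2: a→t1, b→t4, c→t3; t3: a→t3, b→t3, c→t3; t4: a→t1, b→t1, c→t5; t5: a→t3, b→t6, c→t3; t6: a→t3, b→t3, c→t5.
Exploring the product automaton M1 × M2 from the start pair (r0, t0), following both machines on each input symbol, reaches 7 state pairs: (r0, t0), (r1, t1), (r2, t2), (r1, t3), (r0, t4), (r2, t5), (r0, t6).
M1 accepts in {r0} and M2 accepts in {t0, t1, t2, t4, t6}. The reachable pairs whose M1-component is accepting are (r0, t0), (r0, t4), (r0, t6); in each of them the M2-component is accepting too, so the product for L(M1) \ L(M2) (M1-component accepting, M2-component rejecting) has no reachable accepting pair and the difference is empty.
Hence every string in L(M1) is also in L(M2).

Yes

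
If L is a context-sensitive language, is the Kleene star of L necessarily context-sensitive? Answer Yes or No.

An LBA guesses a factorisation of the input into blocks (marking block boundaries on a second track) and verifies each block with the LBA for L; this uses no space beyond the input, so L* is context-sensitive.
So the context-sensitive languages are closed under Kleene star.

Yes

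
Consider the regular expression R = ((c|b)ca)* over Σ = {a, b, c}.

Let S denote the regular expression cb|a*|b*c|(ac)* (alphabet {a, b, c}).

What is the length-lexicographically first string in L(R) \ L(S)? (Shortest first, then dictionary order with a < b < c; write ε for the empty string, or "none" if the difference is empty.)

bca

The string bca is accepted by R but not by S.
No shorter string lies in the difference, and bca is the lexicographically first length-3 string in L(R) \ L(S).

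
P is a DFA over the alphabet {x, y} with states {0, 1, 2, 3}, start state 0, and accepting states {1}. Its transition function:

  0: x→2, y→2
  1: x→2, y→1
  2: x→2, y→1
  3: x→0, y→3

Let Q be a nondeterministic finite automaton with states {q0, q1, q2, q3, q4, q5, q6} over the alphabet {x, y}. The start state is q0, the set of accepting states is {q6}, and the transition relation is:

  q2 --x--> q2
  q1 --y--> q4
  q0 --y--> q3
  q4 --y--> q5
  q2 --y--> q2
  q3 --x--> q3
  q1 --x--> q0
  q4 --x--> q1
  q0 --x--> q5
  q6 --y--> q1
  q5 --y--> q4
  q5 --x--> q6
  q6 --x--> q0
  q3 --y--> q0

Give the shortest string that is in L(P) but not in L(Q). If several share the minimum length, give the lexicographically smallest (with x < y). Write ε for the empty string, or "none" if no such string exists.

xy

The string xy is accepted by P but not by Q.
No shorter string lies in the difference, and xy is the lexicographically first length-2 string in L(P) \ L(Q).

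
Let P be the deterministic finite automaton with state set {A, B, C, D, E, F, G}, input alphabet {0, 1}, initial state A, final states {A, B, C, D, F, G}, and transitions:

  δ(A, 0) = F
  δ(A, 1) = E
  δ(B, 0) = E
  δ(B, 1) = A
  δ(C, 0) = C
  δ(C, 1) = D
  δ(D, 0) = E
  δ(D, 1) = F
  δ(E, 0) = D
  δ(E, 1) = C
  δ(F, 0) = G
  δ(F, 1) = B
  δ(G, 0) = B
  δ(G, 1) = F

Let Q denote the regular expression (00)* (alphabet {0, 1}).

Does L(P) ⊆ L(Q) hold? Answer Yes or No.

The string 0 is in L(P) but not in L(Q).
So L(P) ⊄ L(Q).

No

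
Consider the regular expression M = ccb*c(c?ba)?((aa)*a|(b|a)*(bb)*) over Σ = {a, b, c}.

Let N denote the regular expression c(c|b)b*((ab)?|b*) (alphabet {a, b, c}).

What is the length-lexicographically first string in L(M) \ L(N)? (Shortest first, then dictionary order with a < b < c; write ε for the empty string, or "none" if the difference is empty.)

ccc

The string ccc is accepted by M but not by N.
No shorter string lies in the difference, and ccc is the lexicographically first length-3 string in L(M) \ L(N).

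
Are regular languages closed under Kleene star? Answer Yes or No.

Yes

If R is a regular expression for L then R* denotes L*; on automata, add a new accepting start state with an ε-move into the old start state and ε-moves from every old accepting state back to it.
So the regular languages are closed under Kleene star.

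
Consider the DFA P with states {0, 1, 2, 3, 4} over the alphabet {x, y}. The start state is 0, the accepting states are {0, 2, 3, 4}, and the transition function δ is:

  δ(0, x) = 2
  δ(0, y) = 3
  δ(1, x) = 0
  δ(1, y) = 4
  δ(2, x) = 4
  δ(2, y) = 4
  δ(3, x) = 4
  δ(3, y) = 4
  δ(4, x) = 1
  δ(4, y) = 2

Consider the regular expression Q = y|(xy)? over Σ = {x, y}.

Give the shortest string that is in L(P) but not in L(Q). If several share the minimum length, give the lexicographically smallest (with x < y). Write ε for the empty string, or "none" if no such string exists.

The string x is accepted by P but not by Q.
No shorter string lies in the difference, and x is the lexicographically first length-1 string in L(P) \ L(Q).

x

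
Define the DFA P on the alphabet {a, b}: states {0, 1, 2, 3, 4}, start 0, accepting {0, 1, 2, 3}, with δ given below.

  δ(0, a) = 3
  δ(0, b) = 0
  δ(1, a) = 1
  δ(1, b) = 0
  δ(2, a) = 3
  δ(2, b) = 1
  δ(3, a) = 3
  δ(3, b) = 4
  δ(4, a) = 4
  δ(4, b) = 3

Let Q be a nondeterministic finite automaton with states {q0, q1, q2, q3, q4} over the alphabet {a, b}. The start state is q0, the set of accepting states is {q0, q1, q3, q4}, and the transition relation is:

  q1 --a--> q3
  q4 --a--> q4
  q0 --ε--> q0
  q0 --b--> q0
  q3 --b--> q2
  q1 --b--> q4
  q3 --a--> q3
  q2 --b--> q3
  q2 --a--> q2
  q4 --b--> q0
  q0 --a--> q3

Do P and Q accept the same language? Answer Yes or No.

Yes

Exploring the product automaton P × Q from the start pair (0, q0), following both machines on each input symbol, reaches 3 state pairs: (0, q0), (3, q3), (4, q2).
P accepts in {0, 1, 2, 3} and Q accepts in {q0, q1, q3, q4}. In every reachable pair the two components are either both accepting — (0, q0), (3, q3) — or both non-accepting, so no string is accepted by exactly one of the machines: L(P) \ L(Q) and L(Q) \ L(P) are both empty.
Hence every string is accepted by P iff it is accepted by Q, and the two languages coincide.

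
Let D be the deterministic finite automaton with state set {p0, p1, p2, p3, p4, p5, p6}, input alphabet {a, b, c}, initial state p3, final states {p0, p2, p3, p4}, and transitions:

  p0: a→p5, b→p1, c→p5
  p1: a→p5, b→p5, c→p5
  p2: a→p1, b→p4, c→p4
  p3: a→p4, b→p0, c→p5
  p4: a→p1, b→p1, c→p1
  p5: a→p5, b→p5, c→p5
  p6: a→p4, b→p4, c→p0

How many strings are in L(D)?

3

The useful subgraph on states {p0, p3, p4} is acyclic, so L(D) is finite; the longest accepting path visits 2 useful states, giving maximum string length 1.
Counting accepting paths from p3 by length: 1 of length 0, 2 of length 1. Total 3.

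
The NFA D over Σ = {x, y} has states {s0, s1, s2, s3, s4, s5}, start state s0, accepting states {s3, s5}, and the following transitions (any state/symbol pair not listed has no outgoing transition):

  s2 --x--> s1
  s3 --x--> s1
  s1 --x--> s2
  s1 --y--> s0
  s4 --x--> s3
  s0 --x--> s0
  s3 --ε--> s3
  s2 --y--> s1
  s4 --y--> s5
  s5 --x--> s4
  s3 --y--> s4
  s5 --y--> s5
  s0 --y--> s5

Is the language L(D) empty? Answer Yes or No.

No

The string y is accepted: the run s0 → s5 ends in the accepting state s5.
Since at least one string is accepted, L(D) is not empty.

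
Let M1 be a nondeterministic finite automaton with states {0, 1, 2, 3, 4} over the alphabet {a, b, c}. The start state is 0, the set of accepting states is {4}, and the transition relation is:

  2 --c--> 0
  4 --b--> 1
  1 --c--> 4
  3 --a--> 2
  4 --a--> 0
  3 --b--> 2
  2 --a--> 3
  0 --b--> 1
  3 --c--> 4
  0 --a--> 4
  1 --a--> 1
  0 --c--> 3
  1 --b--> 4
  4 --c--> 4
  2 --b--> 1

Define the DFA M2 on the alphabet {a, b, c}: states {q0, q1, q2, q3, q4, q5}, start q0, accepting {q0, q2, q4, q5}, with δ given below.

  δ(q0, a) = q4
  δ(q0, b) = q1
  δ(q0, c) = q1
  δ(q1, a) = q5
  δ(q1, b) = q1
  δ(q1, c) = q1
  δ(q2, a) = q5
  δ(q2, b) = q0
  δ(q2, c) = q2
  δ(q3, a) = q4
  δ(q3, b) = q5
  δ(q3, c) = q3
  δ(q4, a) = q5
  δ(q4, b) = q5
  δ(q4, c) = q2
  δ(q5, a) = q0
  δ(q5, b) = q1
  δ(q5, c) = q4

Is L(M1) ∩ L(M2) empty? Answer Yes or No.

The string a is accepted by both M1 and M2.
Hence L(M1) ∩ L(M2) ≠ ∅.

No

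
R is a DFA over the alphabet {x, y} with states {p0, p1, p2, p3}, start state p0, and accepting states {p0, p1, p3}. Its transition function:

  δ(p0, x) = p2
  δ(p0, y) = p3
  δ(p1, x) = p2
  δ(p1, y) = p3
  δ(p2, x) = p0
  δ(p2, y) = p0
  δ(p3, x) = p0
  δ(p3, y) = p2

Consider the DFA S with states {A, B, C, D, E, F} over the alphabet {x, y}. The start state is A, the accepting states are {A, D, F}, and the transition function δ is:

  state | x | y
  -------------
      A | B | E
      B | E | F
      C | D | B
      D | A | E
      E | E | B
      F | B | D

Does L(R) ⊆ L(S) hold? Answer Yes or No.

The string y is in L(R) but not in L(S).
So L(R) ⊄ L(S).

No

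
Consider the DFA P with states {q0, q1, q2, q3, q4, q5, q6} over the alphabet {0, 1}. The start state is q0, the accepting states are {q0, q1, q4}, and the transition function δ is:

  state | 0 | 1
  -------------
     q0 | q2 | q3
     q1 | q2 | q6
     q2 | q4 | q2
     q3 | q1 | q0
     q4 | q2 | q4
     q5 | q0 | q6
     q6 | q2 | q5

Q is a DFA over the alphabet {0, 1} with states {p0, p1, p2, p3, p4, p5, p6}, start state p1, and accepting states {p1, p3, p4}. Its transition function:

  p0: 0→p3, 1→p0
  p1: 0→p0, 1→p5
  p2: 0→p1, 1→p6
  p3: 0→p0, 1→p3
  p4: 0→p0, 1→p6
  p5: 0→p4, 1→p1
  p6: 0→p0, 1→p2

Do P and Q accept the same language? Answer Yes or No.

Exploring the product automaton P × Q from the start pair (q0, p1), following both machines on each input symbol, reaches 7 state pairs: (q0, p1), (q2, p0), (q3, p5), (q4, p3), (q1, p4), (q6, p6), (q5, p2).
P accepts in {q0, q1, q4} and Q accepts in {p1, p3, p4}. In every reachable pair the two components are either both accepting — (q0, p1), (q4, p3), (q1, p4) — or both non-accepting, so no string is accepted by exactly one of the machines: L(P) \ L(Q) and L(Q) \ L(P) are both empty.
Hence every string is accepted by P iff it is accepted by Q, and the two languages coincide.

Yes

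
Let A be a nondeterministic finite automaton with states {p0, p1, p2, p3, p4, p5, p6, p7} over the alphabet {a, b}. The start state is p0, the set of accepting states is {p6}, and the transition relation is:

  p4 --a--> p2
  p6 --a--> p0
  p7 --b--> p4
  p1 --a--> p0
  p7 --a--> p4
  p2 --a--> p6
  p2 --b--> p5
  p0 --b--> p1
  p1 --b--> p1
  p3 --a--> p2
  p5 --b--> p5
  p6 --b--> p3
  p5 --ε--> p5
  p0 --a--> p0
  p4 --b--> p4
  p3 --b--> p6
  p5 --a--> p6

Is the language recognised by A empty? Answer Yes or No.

The states reachable from the start state are {p0, p1}.
None of the accepting states {p6} is reachable, so no string is accepted and L(A) = ∅.

Yes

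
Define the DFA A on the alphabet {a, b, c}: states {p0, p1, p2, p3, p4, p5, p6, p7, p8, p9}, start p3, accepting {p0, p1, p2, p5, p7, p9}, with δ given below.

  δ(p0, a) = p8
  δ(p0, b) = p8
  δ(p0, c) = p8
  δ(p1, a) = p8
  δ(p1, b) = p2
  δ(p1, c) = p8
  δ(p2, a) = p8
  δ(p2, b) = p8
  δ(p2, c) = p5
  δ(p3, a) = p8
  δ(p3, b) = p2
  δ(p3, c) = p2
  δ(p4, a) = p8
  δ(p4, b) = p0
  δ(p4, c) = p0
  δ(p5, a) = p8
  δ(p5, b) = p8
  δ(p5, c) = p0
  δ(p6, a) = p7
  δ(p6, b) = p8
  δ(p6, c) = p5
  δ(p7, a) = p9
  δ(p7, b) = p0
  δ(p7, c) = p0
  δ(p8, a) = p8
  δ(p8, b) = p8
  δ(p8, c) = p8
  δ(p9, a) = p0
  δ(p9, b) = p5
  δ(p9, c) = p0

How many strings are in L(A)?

The useful subgraph on states {p0, p2, p3, p5} is acyclic, so L(A) is finite; the longest accepting path visits 4 useful states, giving maximum string length 3.
Counting accepting paths from p3 by length: 2 of length 1, 2 of length 2, 2 of length 3. Total 6.

6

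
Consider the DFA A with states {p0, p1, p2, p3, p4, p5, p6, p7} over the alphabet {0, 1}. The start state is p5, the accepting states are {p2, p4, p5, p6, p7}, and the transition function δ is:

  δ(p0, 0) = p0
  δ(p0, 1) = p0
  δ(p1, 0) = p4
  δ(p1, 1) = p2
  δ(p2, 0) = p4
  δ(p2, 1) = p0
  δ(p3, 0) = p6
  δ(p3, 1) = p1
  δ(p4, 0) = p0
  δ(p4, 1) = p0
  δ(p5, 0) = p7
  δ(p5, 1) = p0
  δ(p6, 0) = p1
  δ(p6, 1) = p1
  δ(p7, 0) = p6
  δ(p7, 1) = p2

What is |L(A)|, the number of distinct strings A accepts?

11

The useful subgraph on states {p1, p2, p4, p5, p6, p7} is acyclic, so L(A) is finite; the longest accepting path visits 6 useful states, giving maximum string length 5.
Counting accepting paths from p5 by length: 1 of length 0, 1 of length 1, 2 of length 2, 1 of length 3, 4 of length 4, 2 of length 5. Total 11.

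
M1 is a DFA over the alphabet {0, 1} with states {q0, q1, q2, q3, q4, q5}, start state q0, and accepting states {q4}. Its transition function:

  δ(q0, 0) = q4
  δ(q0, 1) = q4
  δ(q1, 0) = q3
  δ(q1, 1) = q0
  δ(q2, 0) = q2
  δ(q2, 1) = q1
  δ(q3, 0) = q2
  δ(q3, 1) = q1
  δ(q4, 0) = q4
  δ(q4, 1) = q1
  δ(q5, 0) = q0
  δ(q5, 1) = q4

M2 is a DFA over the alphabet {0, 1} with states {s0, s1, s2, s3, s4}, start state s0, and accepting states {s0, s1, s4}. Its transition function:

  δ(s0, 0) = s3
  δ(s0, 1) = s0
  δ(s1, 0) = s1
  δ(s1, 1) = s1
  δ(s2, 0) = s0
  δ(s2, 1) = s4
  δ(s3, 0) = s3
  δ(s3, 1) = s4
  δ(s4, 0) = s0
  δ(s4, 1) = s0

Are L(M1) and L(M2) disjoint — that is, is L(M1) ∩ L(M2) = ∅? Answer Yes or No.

No

The string 1 is accepted by both M1 and M2.
Hence L(M1) ∩ L(M2) ≠ ∅.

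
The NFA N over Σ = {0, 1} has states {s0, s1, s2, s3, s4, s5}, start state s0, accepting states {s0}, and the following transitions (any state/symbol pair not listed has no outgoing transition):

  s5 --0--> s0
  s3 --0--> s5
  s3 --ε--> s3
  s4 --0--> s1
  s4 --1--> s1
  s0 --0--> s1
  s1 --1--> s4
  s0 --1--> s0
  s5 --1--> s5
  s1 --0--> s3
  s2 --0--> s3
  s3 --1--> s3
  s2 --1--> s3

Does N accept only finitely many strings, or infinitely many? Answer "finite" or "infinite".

infinite

State s0 is reachable from the start and can reach an accepting state, and it lies on the cycle s0 → s0.
Traversing that cycle any number of times yields accepted strings of unbounded length, so the language is infinite.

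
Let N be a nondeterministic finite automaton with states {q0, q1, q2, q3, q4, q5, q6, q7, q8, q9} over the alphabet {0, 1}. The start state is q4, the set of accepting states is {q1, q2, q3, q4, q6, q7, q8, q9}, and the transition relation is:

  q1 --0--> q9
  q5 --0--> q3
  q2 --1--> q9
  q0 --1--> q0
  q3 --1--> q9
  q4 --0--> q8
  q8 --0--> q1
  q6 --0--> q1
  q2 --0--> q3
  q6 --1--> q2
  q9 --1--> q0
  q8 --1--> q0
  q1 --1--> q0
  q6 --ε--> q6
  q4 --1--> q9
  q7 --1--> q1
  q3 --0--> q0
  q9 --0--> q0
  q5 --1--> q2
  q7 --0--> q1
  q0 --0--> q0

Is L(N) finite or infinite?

The useful states (reachable from q4 and able to reach an accepting state) are {q1, q4, q8, q9}.
Restricted to these states the transition graph has no cycle, so every accepting path has bounded length and L is finite.

finite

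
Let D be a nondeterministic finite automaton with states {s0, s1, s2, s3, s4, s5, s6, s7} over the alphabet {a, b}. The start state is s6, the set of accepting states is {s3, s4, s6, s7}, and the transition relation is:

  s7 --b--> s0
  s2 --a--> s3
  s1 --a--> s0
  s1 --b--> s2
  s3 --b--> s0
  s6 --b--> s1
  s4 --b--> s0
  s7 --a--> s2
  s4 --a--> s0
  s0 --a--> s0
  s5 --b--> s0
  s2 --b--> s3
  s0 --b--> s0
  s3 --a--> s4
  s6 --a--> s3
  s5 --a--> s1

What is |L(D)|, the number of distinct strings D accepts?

7

The useful subgraph on states {s1, s2, s3, s4, s6} is acyclic, so L(D) is finite; the longest accepting path visits 5 useful states, giving maximum string length 4.
Counting accepting paths from s6 by length: 1 of length 0, 1 of length 1, 1 of length 2, 2 of length 3, 2 of length 4. Total 7.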